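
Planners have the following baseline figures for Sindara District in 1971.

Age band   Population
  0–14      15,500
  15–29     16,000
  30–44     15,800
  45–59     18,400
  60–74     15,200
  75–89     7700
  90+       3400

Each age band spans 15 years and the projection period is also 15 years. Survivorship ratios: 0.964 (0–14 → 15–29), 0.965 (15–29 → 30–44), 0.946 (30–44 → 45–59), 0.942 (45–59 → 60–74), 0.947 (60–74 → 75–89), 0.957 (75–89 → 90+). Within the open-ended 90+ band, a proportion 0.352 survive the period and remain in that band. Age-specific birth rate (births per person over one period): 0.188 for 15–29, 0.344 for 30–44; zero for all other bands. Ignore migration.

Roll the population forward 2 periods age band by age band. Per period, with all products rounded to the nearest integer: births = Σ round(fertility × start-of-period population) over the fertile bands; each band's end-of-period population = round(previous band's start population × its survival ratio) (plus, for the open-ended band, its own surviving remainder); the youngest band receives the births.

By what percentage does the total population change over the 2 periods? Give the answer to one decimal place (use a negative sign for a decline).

0.6

Numbering the bands 1..7 from youngest to oldest:
[period 1]
Births: 16000 × 0.188 = 3008  |  15800 × 0.344 = 5435 → total 8443
Band 2: 15500 × 0.964 = 14942
Band 3: 16000 × 0.965 = 15440
Band 4: 15800 × 0.946 = 14947
Band 5: 18400 × 0.942 = 17333
Band 6: 15200 × 0.947 = 14394
Band 7: 7700 × 0.957 + 3400 × 0.352 = 7369 + 1197 = 8566
Giving 8443 / 14942 / 15440 / 14947 / 17333 / 14394 / 8566.
[period 2]
Births: 14942 × 0.188 = 2809  |  15440 × 0.344 = 5311 → total 8120
Band 2: 8443 × 0.964 = 8139
Band 3: 14942 × 0.965 = 14419
Band 4: 15440 × 0.946 = 14606
Band 5: 14947 × 0.942 = 14080
Band 6: 17333 × 0.947 = 16414
Band 7: 14394 × 0.957 + 8566 × 0.352 = 13775 + 3015 = 16790
Giving 8120 / 8139 / 14419 / 14606 / 14080 / 16414 / 16790.
Total: 92000 → 92568; change = 568; percentage change = 0.6%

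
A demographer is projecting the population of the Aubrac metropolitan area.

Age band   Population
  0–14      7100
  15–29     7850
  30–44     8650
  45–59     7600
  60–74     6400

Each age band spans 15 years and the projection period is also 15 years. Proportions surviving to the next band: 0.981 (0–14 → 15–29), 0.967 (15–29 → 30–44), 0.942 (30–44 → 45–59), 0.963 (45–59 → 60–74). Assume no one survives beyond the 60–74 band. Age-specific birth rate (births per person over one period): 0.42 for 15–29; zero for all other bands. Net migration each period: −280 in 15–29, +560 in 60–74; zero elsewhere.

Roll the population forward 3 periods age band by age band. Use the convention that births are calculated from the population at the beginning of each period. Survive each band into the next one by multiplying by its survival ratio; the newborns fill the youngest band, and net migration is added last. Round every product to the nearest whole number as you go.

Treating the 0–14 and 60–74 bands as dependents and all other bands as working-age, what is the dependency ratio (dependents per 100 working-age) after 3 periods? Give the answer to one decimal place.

[period 1]
Births: 7850 * 0.42 = 3297
15–29: 7100 * 0.981 = 6965
30–44: 7850 * 0.967 = 7591
45–59: 8650 * 0.942 = 8148
60–74: 7600 * 0.963 = 7319
Net migration: 15–29 − 280 → 6685; 60–74 + 560 → 7879
End of period: [3297, 6685, 7591, 8148, 7879]
[period 2]
Births: 6685 * 0.42 = 2808
15–29: 3297 * 0.981 = 3234
30–44: 6685 * 0.967 = 6464
45–59: 7591 * 0.942 = 7151
60–74: 8148 * 0.963 = 7847
Net migration: 15–29 − 280 → 2954; 60–74 + 560 → 8407
End of period: [2808, 2954, 6464, 7151, 8407]
[period 3]
Births: 2954 * 0.42 = 1241
15–29: 2808 * 0.981 = 2755
30–44: 2954 * 0.967 = 2857
45–59: 6464 * 0.942 = 6089
60–74: 7151 * 0.963 = 6886
Net migration: 15–29 − 280 → 2475; 60–74 + 560 → 7446
End of period: [1241, 2475, 2857, 6089, 7446]
Dependents (band 0–14 + band 60–74) = 1241 + 7446 = 8687; working-age = 11421; ratio = 8687/11421 × 100 = 76.1

76.1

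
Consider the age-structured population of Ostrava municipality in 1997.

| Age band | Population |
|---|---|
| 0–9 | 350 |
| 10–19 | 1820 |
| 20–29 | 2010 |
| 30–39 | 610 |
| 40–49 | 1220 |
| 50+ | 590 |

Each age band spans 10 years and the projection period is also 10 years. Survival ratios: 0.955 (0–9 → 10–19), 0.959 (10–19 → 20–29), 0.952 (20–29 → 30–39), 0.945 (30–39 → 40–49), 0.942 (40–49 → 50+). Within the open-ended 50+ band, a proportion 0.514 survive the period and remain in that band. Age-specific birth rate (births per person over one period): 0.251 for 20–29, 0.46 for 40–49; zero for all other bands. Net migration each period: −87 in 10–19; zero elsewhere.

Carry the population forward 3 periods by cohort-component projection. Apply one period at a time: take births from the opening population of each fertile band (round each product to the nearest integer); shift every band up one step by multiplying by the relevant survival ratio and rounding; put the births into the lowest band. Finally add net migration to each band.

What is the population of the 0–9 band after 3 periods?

891

[period 1]
Births: 2010 × 0.251 = 505 ; 1220 × 0.46 = 561 — total 1066
10–19: 350 × 0.955 = 334
20–29: 1820 × 0.959 = 1745
30–39: 2010 × 0.952 = 1914
40–49: 610 × 0.945 = 576
50+: 1220 × 0.942 + 590 × 0.514 = 1149 + 303 = 1452
Net migration: 10–19 − 87 → 247
End of period: [1066, 247, 1745, 1914, 576, 1452]
[period 2]
Births: 1745 × 0.251 = 438 ; 576 × 0.46 = 265 — total 703
10–19: 1066 × 0.955 = 1018
20–29: 247 × 0.959 = 237
30–39: 1745 × 0.952 = 1661
40–49: 1914 × 0.945 = 1809
50+: 576 × 0.942 + 1452 × 0.514 = 543 + 746 = 1289
Net migration: 10–19 − 87 → 931
End of period: [703, 931, 237, 1661, 1809, 1289]
[period 3]
Births: 237 × 0.251 = 59 ; 1809 × 0.46 = 832 — total 891
10–19: 703 × 0.955 = 671
20–29: 931 × 0.959 = 893
30–39: 237 × 0.952 = 226
40–49: 1661 × 0.945 = 1570
50+: 1809 × 0.942 + 1289 × 0.514 = 1704 + 663 = 2367
Net migration: 10–19 − 87 → 584
End of period: [891, 584, 893, 226, 1570, 2367]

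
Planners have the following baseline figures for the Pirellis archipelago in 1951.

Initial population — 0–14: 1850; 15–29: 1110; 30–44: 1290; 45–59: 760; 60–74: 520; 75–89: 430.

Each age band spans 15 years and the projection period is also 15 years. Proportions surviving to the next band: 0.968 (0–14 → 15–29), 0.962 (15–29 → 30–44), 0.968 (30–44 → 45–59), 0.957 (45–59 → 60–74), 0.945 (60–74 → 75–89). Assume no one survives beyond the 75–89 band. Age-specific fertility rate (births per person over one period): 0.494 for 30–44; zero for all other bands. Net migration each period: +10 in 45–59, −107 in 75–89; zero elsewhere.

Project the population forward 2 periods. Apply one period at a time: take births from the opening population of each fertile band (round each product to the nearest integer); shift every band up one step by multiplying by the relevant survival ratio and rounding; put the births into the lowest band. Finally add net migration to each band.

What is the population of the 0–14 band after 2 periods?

Let band 1 be 0–14 through band 6 = 75–89.
— Period 1 —
Births: 1290 × 0.494 = 637
Band 2: 1850 × 0.968 = 1791
Band 3: 1110 × 0.962 = 1068
Band 4: 1290 × 0.968 = 1249
Band 5: 760 × 0.957 = 727
Band 6: 520 × 0.945 = 491
Net migration: Band 4 + 10 → 1259; Band 6 − 107 → 384
End of period: [637, 1791, 1068, 1259, 727, 384]
— Period 2 —
Births: 1068 × 0.494 = 528
Band 2: 637 × 0.968 = 617
Band 3: 1791 × 0.962 = 1723
Band 4: 1068 × 0.968 = 1034
Band 5: 1259 × 0.957 = 1205
Band 6: 727 × 0.945 = 687
Net migration: Band 4 + 10 → 1044; Band 6 − 107 → 580
End of period: [528, 617, 1723, 1044, 1205, 580]

528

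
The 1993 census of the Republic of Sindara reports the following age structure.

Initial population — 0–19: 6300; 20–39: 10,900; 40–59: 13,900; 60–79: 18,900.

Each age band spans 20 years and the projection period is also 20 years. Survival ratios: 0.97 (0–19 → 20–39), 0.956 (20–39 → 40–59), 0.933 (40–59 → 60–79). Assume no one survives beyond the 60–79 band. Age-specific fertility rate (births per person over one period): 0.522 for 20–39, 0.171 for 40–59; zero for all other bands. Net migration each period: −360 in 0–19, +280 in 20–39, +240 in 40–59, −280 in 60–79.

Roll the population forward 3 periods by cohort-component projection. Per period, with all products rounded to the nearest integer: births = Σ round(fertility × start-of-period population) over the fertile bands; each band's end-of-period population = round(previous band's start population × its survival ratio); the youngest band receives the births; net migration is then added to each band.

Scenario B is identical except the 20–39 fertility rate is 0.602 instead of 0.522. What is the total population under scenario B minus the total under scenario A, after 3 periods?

Numbering the bands 1..4 from youngest to oldest:
[period 1]
Births: 10900 × 0.522 = 5690 ; 13900 × 0.171 = 2377 → 8067
Band 2: 6300 × 0.97 = 6111
Band 3: 10900 × 0.956 = 10420
Band 4: 13900 × 0.933 = 12969
Net migration: Band 1 − 360 → 7707; Band 2 + 280 → 6391; Band 3 + 240 → 10660; Band 4 − 280 → 12689
End of period: [7707, 6391, 10660, 12689]
[period 2]
Births: 6391 × 0.522 = 3336 ; 10660 × 0.171 = 1823 → 5159
Band 2: 7707 × 0.97 = 7476
Band 3: 6391 × 0.956 = 6110
Band 4: 10660 × 0.933 = 9946
Net migration: Band 1 − 360 → 4799; Band 2 + 280 → 7756; Band 3 + 240 → 6350; Band 4 − 280 → 9666
End of period: [4799, 7756, 6350, 9666]
[period 3]
Births: 7756 × 0.522 = 4049 ; 6350 × 0.171 = 1086 → 5135
Band 2: 4799 × 0.97 = 4655
Band 3: 7756 × 0.956 = 7415
Band 4: 6350 × 0.933 = 5925
Net migration: Band 1 − 360 → 4775; Band 2 + 280 → 4935; Band 3 + 240 → 7655; Band 4 − 280 → 5645
End of period: [4775, 4935, 7655, 5645]
Scenario A total after 3 periods: 23010
Scenario B projection —
[period 1]
Births: 10900 × 0.602 = 6562 ; 13900 × 0.171 = 2377 → 8939
Band 2: 6300 × 0.97 = 6111
Band 3: 10900 × 0.956 = 10420
Band 4: 13900 × 0.933 = 12969
Net migration: Band 1 − 360 → 8579; Band 2 + 280 → 6391; Band 3 + 240 → 10660; Band 4 − 280 → 12689
End of period: [8579, 6391, 10660, 12689]
[period 2]
Births: 6391 × 0.602 = 3847 ; 10660 × 0.171 = 1823 → 5670
Band 2: 8579 × 0.97 = 8322
Band 3: 6391 × 0.956 = 6110
Band 4: 10660 × 0.933 = 9946
Net migration: Band 1 − 360 → 5310; Band 2 + 280 → 8602; Band 3 + 240 → 6350; Band 4 − 280 → 9666
End of period: [5310, 8602, 6350, 9666]
[period 3]
Births: 8602 × 0.602 = 5178 ; 6350 × 0.171 = 1086 → 6264
Band 2: 5310 × 0.97 = 5151
Band 3: 8602 × 0.956 = 8224
Band 4: 6350 × 0.933 = 5925
Net migration: Band 1 − 360 → 5904; Band 2 + 280 → 5431; Band 3 + 240 → 8464; Band 4 − 280 → 5645
End of period: [5904, 5431, 8464, 5645]
Scenario B total after 3 periods: 25444
Difference B − A = 25444 − 23010 = 2434

2434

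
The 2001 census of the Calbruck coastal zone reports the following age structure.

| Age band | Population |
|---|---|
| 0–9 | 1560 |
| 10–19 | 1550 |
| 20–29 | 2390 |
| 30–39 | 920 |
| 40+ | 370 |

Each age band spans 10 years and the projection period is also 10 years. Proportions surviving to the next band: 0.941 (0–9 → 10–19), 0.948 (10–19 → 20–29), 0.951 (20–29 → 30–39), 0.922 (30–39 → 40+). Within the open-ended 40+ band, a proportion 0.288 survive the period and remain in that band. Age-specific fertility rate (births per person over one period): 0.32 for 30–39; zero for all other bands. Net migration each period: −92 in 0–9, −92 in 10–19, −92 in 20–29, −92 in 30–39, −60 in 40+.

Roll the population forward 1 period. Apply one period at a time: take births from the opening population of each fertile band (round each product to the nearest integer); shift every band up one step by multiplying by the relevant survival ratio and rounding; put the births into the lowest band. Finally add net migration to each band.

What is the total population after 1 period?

6031

Call the groups 1 to 5, youngest first.
Period 1.
Births: 920 × 0.32 = 294
Group 2: 1560 × 0.941 = 1468
Group 3: 1550 × 0.948 = 1469
Group 4: 2390 × 0.951 = 2273
Group 5: 920 × 0.922 + 370 × 0.288 = 848 + 107 = 955
Net migration: Group 1 − 92 → 202; Group 2 − 92 → 1376; Group 3 − 92 → 1377; Group 4 − 92 → 2181; Group 5 − 60 → 895
→ [202, 1376, 1377, 2181, 895]
Total after period 1: 202 + 1376 + 1377 + 2181 + 895 = 6031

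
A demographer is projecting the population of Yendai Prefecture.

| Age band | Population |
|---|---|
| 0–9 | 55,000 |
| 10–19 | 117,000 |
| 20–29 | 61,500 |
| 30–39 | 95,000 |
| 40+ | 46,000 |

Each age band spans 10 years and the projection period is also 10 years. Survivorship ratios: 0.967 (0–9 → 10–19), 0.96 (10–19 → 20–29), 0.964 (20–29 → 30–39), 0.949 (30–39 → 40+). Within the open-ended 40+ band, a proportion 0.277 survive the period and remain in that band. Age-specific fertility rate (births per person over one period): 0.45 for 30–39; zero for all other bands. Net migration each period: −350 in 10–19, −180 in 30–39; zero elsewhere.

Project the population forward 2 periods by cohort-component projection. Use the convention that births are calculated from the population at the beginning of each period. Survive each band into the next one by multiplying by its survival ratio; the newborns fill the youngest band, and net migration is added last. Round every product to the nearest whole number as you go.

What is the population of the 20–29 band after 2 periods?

50722

— Period 1 —
Births: 95000 * 0.45 = 42750
10–19: 55000 * 0.967 = 53185
20–29: 117000 * 0.96 = 112320
30–39: 61500 * 0.964 = 59286
40+: 95000 * 0.949 + 46000 * 0.277 = 90155 + 12742 = 102897
Net migration: 10–19 − 350 → 52835; 30–39 − 180 → 59106
Population now: 0–9=42750, 10–19=52835, 20–29=112320, 30–39=59106, 40+=102897
— Period 2 —
Births: 59106 * 0.45 = 26598
10–19: 42750 * 0.967 = 41339
20–29: 52835 * 0.96 = 50722
30–39: 112320 * 0.964 = 108276
40+: 59106 * 0.949 + 102897 * 0.277 = 56092 + 28502 = 84594
Net migration: 10–19 − 350 → 40989; 30–39 − 180 → 108096
Population now: 0–9=26598, 10–19=40989, 20–29=50722, 30–39=108096, 40+=84594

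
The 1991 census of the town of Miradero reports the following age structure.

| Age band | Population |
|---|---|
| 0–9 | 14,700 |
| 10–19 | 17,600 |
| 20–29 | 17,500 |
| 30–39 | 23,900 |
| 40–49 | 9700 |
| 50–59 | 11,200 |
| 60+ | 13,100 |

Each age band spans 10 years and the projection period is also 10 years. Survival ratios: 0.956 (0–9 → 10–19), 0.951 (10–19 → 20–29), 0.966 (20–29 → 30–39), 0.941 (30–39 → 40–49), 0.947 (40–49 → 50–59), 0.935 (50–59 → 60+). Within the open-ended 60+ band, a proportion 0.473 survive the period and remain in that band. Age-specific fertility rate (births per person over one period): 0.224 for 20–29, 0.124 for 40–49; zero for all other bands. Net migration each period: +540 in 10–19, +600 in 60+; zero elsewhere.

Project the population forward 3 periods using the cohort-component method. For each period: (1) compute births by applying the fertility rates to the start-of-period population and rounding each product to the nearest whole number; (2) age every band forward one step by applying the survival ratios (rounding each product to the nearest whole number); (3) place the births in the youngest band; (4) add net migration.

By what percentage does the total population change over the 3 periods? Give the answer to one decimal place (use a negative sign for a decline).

-16.9

Call the bands 1 to 7, youngest first.
[period 1]
Births: 17500 × 0.224 = 3920 ; 9700 × 0.124 = 1203 ⇒ total 5123
Band 2: 14700 × 0.956 = 14053
Band 3: 17600 × 0.951 = 16738
Band 4: 17500 × 0.966 = 16905
Band 5: 23900 × 0.941 = 22490
Band 6: 9700 × 0.947 = 9186
Band 7: 11200 × 0.935 + 13100 × 0.473 = 10472 + 6196 = 16668
Net migration: Band 2 + 540 → 14593; Band 7 + 600 → 17268
Giving 5123 / 14593 / 16738 / 16905 / 22490 / 9186 / 17268.
[period 2]
Births: 16738 × 0.224 = 3749 ; 22490 × 0.124 = 2789 ⇒ total 6538
Band 2: 5123 × 0.956 = 4898
Band 3: 14593 × 0.951 = 13878
Band 4: 16738 × 0.966 = 16169
Band 5: 16905 × 0.941 = 15908
Band 6: 22490 × 0.947 = 21298
Band 7: 9186 × 0.935 + 17268 × 0.473 = 8589 + 8168 = 16757
Net migration: Band 2 + 540 → 5438; Band 7 + 600 → 17357
Giving 6538 / 5438 / 13878 / 16169 / 15908 / 21298 / 17357.
[period 3]
Births: 13878 × 0.224 = 3109 ; 15908 × 0.124 = 1973 ⇒ total 5082
Band 2: 6538 × 0.956 = 6250
Band 3: 5438 × 0.951 = 5172
Band 4: 13878 × 0.966 = 13406
Band 5: 16169 × 0.941 = 15215
Band 6: 15908 × 0.947 = 15065
Band 7: 21298 × 0.935 + 17357 × 0.473 = 19914 + 8210 = 28124
Net migration: Band 2 + 540 → 6790; Band 7 + 600 → 28724
Giving 5082 / 6790 / 5172 / 13406 / 15215 / 15065 / 28724.
Total: 107700 → 89454; change = -18246; percentage change = -16.9%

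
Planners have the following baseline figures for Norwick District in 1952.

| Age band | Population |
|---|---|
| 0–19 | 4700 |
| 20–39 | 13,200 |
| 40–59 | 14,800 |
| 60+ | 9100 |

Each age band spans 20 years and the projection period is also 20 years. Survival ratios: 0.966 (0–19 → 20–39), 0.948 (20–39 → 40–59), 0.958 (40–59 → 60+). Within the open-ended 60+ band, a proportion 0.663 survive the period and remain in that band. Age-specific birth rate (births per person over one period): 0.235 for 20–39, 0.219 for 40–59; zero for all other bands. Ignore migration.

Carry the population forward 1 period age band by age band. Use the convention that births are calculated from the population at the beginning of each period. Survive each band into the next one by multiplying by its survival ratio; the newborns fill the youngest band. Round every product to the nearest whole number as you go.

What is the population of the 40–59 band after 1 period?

[period 1]
Births: 13200 * 0.235 = 3102, 14800 * 0.219 = 3241 → total 6343
20–39: 4700 * 0.966 = 4540
40–59: 13200 * 0.948 = 12514
60+: 14800 * 0.958 + 9100 * 0.663 = 14178 + 6033 = 20211
→ [6343, 4540, 12514, 20211]

12514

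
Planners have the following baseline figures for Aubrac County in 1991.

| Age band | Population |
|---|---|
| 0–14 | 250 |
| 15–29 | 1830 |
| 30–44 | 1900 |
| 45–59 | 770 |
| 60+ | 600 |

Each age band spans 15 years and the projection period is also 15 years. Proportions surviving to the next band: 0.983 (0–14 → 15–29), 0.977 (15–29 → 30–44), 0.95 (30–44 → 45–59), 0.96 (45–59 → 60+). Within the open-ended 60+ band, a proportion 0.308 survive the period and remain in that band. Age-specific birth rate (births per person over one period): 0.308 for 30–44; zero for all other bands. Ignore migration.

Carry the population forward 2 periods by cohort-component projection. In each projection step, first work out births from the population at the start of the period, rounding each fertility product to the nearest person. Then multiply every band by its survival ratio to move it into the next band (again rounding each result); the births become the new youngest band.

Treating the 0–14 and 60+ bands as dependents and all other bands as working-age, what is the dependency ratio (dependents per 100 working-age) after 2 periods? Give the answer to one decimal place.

— Period 1 —
Births: 1900 × 0.308 = 585
15–29: 250 × 0.983 = 246
30–44: 1830 × 0.977 = 1788
45–59: 1900 × 0.95 = 1805
60+: 770 × 0.96 + 600 × 0.308 = 739 + 185 = 924
End of period: [585, 246, 1788, 1805, 924]
— Period 2 —
Births: 1788 × 0.308 = 551
15–29: 585 × 0.983 = 575
30–44: 246 × 0.977 = 240
45–59: 1788 × 0.95 = 1699
60+: 1805 × 0.96 + 924 × 0.308 = 1733 + 285 = 2018
End of period: [551, 575, 240, 1699, 2018]
Dependents (band 0–14 + band 60+) = 551 + 2018 = 2569; working-age = 2514; ratio = 2569/2514 × 100 = 102.2

102.2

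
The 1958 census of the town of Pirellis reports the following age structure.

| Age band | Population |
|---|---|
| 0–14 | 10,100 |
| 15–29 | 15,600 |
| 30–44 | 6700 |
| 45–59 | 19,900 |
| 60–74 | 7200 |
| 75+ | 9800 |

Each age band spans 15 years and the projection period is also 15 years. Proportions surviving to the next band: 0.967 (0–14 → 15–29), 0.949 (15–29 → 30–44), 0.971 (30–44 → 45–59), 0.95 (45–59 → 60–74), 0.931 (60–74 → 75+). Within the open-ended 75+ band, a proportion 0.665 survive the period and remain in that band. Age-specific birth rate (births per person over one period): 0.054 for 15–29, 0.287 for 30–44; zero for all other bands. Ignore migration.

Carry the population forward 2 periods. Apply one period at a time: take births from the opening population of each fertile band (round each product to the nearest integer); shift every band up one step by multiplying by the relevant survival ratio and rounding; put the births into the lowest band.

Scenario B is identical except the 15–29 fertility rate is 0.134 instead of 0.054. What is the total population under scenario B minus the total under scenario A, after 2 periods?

1989

[period 1]
Births: 15600 × 0.054 = 842  |  6700 × 0.287 = 1923 ⇒ total 2765
15–29: 10100 × 0.967 = 9767
30–44: 15600 × 0.949 = 14804
45–59: 6700 × 0.971 = 6506
60–74: 19900 × 0.95 = 18905
75+: 7200 × 0.931 + 9800 × 0.665 = 6703 + 6517 = 13220
Population now: 0–14=2765, 15–29=9767, 30–44=14804, 45–59=6506, 60–74=18905, 75+=13220
[period 2]
Births: 9767 × 0.054 = 527  |  14804 × 0.287 = 4249 ⇒ total 4776
15–29: 2765 × 0.967 = 2674
30–44: 9767 × 0.949 = 9269
45–59: 14804 × 0.971 = 14375
60–74: 6506 × 0.95 = 6181
75+: 18905 × 0.931 + 13220 × 0.665 = 17601 + 8791 = 26392
Population now: 0–14=4776, 15–29=2674, 30–44=9269, 45–59=14375, 60–74=6181, 75+=26392
Scenario A total after 2 periods: 63667
Scenario B projection —
[period 1]
Births: 15600 × 0.134 = 2090  |  6700 × 0.287 = 1923 ⇒ total 4013
15–29: 10100 × 0.967 = 9767
30–44: 15600 × 0.949 = 14804
45–59: 6700 × 0.971 = 6506
60–74: 19900 × 0.95 = 18905
75+: 7200 × 0.931 + 9800 × 0.665 = 6703 + 6517 = 13220
Population now: 0–14=4013, 15–29=9767, 30–44=14804, 45–59=6506, 60–74=18905, 75+=13220
[period 2]
Births: 9767 × 0.134 = 1309  |  14804 × 0.287 = 4249 ⇒ total 5558
15–29: 4013 × 0.967 = 3881
30–44: 9767 × 0.949 = 9269
45–59: 14804 × 0.971 = 14375
60–74: 6506 × 0.95 = 6181
75+: 18905 × 0.931 + 13220 × 0.665 = 17601 + 8791 = 26392
Population now: 0–14=5558, 15–29=3881, 30–44=9269, 45–59=14375, 60–74=6181, 75+=26392
Scenario B total after 2 periods: 65656
Difference B − A = 65656 − 63667 = 1989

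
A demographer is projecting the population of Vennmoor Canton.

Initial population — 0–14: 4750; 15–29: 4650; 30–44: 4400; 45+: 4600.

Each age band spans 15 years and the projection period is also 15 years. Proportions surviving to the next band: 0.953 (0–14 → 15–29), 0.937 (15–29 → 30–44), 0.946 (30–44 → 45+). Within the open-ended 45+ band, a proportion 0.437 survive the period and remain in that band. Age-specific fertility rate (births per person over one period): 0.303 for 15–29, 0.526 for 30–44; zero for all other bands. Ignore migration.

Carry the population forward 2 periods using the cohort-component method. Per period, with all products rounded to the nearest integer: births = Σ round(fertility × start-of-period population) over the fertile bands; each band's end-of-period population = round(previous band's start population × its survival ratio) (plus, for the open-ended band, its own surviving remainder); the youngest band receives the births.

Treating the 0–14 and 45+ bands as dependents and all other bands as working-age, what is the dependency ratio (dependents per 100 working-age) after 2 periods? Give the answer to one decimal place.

134.6

[period 1]
Births: 4650 × 0.303 = 1409, 4400 × 0.526 = 2314 → 3723
15–29: 4750 × 0.953 = 4527
30–44: 4650 × 0.937 = 4357
45+: 4400 × 0.946 + 4600 × 0.437 = 4162 + 2010 = 6172
Population now: 0–14=3723, 15–29=4527, 30–44=4357, 45+=6172
[period 2]
Births: 4527 × 0.303 = 1372, 4357 × 0.526 = 2292 → 3664
15–29: 3723 × 0.953 = 3548
30–44: 4527 × 0.937 = 4242
45+: 4357 × 0.946 + 6172 × 0.437 = 4122 + 2697 = 6819
Population now: 0–14=3664, 15–29=3548, 30–44=4242, 45+=6819
Dependents (band 0–14 + band 45+) = 3664 + 6819 = 10483; working-age = 7790; ratio = 10483/7790 × 100 = 134.6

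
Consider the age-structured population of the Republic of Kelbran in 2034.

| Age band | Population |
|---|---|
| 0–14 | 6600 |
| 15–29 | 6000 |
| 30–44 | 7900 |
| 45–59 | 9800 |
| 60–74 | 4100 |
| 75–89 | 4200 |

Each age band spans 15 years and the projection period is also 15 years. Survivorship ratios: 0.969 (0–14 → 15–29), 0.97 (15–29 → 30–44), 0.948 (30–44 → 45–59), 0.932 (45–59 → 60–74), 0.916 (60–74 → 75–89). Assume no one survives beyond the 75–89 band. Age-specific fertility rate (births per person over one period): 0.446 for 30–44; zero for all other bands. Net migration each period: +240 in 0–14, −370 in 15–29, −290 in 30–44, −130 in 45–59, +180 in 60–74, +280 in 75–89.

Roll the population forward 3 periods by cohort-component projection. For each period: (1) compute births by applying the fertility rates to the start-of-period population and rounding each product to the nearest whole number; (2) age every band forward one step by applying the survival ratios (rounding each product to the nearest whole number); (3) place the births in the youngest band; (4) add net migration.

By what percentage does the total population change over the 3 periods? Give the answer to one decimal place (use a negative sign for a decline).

Period 1:
Births: 7900 × 0.446 = 3523
15–29: 6600 × 0.969 = 6395
30–44: 6000 × 0.97 = 5820
45–59: 7900 × 0.948 = 7489
60–74: 9800 × 0.932 = 9134
75–89: 4100 × 0.916 = 3756
Net migration: 0–14 + 240 → 3763; 15–29 − 370 → 6025; 30–44 − 290 → 5530; 45–59 − 130 → 7359; 60–74 + 180 → 9314; 75–89 + 280 → 4036
Population now: 0–14=3763, 15–29=6025, 30–44=5530, 45–59=7359, 60–74=9314, 75–89=4036
Period 2:
Births: 5530 × 0.446 = 2466
15–29: 3763 × 0.969 = 3646
30–44: 6025 × 0.97 = 5844
45–59: 5530 × 0.948 = 5242
60–74: 7359 × 0.932 = 6859
75–89: 9314 × 0.916 = 8532
Net migration: 0–14 + 240 → 2706; 15–29 − 370 → 3276; 30–44 − 290 → 5554; 45–59 − 130 → 5112; 60–74 + 180 → 7039; 75–89 + 280 → 8812
Population now: 0–14=2706, 15–29=3276, 30–44=5554, 45–59=5112, 60–74=7039, 75–89=8812
Period 3:
Births: 5554 × 0.446 = 2477
15–29: 2706 × 0.969 = 2622
30–44: 3276 × 0.97 = 3178
45–59: 5554 × 0.948 = 5265
60–74: 5112 × 0.932 = 4764
75–89: 7039 × 0.916 = 6448
Net migration: 0–14 + 240 → 2717; 15–29 − 370 → 2252; 30–44 − 290 → 2888; 45–59 − 130 → 5135; 60–74 + 180 → 4944; 75–89 + 280 → 6728
Population now: 0–14=2717, 15–29=2252, 30–44=2888, 45–59=5135, 60–74=4944, 75–89=6728
Total: 38600 → 24664; change = -13936; percentage change = -36.1%

-36.1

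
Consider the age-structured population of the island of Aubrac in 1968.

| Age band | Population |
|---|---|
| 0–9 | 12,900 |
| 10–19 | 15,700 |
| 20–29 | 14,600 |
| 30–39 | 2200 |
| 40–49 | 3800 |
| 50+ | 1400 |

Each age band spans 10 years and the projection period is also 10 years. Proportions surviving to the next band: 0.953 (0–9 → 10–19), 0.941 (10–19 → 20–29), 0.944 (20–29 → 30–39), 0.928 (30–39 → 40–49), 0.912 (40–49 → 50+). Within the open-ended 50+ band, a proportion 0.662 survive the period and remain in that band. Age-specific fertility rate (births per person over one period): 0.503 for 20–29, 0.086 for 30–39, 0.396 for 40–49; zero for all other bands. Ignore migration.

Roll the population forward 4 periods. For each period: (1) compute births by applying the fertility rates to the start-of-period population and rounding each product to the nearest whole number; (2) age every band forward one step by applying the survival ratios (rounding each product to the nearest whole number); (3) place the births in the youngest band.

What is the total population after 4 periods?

69510

After projecting period 1:
Births: 14600 * 0.503 = 7344 ; 2200 * 0.086 = 189 ; 3800 * 0.396 = 1505 — total 9038
10–19: 12900 * 0.953 = 12294
20–29: 15700 * 0.941 = 14774
30–39: 14600 * 0.944 = 13782
40–49: 2200 * 0.928 = 2042
50+: 3800 * 0.912 + 1400 * 0.662 = 3466 + 927 = 4393
Giving 9038 / 12294 / 14774 / 13782 / 2042 / 4393.
After projecting period 2:
Births: 14774 * 0.503 = 7431 ; 13782 * 0.086 = 1185 ; 2042 * 0.396 = 809 — total 9425
10–19: 9038 * 0.953 = 8613
20–29: 12294 * 0.941 = 11569
30–39: 14774 * 0.944 = 13947
40–49: 13782 * 0.928 = 12790
50+: 2042 * 0.912 + 4393 * 0.662 = 1862 + 2908 = 4770
Giving 9425 / 8613 / 11569 / 13947 / 12790 / 4770.
After projecting period 3:
Births: 11569 * 0.503 = 5819 ; 13947 * 0.086 = 1199 ; 12790 * 0.396 = 5065 — total 12083
10–19: 9425 * 0.953 = 8982
20–29: 8613 * 0.941 = 8105
30–39: 11569 * 0.944 = 10921
40–49: 13947 * 0.928 = 12943
50+: 12790 * 0.912 + 4770 * 0.662 = 11664 + 3158 = 14822
Giving 12083 / 8982 / 8105 / 10921 / 12943 / 14822.
After projecting period 4:
Births: 8105 * 0.503 = 4077 ; 10921 * 0.086 = 939 ; 12943 * 0.396 = 5125 — total 10141
10–19: 12083 * 0.953 = 11515
20–29: 8982 * 0.941 = 8452
30–39: 8105 * 0.944 = 7651
40–49: 10921 * 0.928 = 10135
50+: 12943 * 0.912 + 14822 * 0.662 = 11804 + 9812 = 21616
Giving 10141 / 11515 / 8452 / 7651 / 10135 / 21616.
Total after period 4: 10141 + 11515 + 8452 + 7651 + 10135 + 21616 = 69510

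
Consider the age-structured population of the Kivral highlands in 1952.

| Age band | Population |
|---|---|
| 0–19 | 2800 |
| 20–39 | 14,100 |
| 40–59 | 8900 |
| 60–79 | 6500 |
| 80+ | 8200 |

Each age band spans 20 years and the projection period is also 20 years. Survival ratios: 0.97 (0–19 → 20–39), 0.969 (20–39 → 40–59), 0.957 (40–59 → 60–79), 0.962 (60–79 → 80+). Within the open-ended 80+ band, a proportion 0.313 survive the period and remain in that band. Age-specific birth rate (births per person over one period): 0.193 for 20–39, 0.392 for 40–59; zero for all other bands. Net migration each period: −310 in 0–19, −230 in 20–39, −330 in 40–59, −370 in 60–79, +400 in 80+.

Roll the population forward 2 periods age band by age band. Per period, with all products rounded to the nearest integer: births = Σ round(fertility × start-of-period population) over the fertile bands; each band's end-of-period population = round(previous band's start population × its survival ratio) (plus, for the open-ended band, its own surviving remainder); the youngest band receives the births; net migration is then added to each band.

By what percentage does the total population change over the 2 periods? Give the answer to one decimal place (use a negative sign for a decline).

-9.9

Call the groups 1 to 5, youngest first.
[period 1]
Births: 14100 × 0.193 = 2721 ; 8900 × 0.392 = 3489 ⇒ total 6210
Group 2: 2800 × 0.97 = 2716
Group 3: 14100 × 0.969 = 13663
Group 4: 8900 × 0.957 = 8517
Group 5: 6500 × 0.962 + 8200 × 0.313 = 6253 + 2567 = 8820
Net migration: Group 1 − 310 → 5900; Group 2 − 230 → 2486; Group 3 − 330 → 13333; Group 4 − 370 → 8147; Group 5 + 400 → 9220
→ [5900, 2486, 13333, 8147, 9220]
[period 2]
Births: 2486 × 0.193 = 480 ; 13333 × 0.392 = 5227 ⇒ total 5707
Group 2: 5900 × 0.97 = 5723
Group 3: 2486 × 0.969 = 2409
Group 4: 13333 × 0.957 = 12760
Group 5: 8147 × 0.962 + 9220 × 0.313 = 7837 + 2886 = 10723
Net migration: Group 1 − 310 → 5397; Group 2 − 230 → 5493; Group 3 − 330 → 2079; Group 4 − 370 → 12390; Group 5 + 400 → 11123
→ [5397, 5493, 2079, 12390, 11123]
Total: 40500 → 36482; change = -4018; percentage change = -9.9%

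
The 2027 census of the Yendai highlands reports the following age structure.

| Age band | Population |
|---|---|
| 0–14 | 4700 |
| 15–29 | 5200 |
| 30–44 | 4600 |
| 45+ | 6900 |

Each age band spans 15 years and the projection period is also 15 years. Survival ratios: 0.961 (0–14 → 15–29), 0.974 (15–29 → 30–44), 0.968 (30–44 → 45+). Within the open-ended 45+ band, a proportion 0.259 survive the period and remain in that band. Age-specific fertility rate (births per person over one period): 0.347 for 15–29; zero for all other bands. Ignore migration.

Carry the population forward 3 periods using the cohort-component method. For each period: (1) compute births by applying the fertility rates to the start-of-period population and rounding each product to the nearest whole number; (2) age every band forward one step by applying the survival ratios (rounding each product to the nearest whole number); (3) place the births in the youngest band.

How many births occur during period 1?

1804

Call the bands 1 to 4, youngest first.
[period 1]
Births: 5200 * 0.347 = 1804
Band 2: 4700 * 0.961 = 4517
Band 3: 5200 * 0.974 = 5065
Band 4: 4600 * 0.968 + 6900 * 0.259 = 4453 + 1787 = 6240
Population now: 0–14=1804, 15–29=4517, 30–44=5065, 45+=6240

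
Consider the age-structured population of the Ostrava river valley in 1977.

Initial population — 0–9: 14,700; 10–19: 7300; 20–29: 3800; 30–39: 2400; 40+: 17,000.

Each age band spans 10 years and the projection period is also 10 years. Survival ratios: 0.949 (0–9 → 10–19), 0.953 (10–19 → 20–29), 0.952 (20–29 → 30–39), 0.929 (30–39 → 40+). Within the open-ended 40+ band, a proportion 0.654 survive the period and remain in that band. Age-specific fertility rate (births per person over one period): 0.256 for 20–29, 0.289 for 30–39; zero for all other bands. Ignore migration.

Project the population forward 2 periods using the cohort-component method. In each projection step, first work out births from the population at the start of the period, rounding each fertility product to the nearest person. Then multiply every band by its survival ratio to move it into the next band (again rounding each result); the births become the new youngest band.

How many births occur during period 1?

1667

(Bands numbered youngest = 1 to oldest = 5.)
— Period 1 —
Births: 3800 × 0.256 = 973  |  2400 × 0.289 = 694 → total 1667
Band 2: 14700 × 0.949 = 13950
Band 3: 7300 × 0.953 = 6957
Band 4: 3800 × 0.952 = 3618
Band 5: 2400 × 0.929 + 17000 × 0.654 = 2230 + 11118 = 13348
→ [1667, 13950, 6957, 3618, 13348]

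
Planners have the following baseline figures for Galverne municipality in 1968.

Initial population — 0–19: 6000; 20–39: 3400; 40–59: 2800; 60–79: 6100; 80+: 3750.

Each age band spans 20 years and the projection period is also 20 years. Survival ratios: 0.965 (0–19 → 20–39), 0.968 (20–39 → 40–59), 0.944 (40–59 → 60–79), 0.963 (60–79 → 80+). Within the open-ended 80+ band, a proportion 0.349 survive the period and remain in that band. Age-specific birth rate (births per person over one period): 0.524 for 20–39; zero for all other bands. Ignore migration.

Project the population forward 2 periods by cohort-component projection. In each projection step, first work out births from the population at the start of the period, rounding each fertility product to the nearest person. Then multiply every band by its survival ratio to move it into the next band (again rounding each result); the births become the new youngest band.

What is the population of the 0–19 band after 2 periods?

Numbering the bands 1..5 from youngest to oldest:
Period 1.
Births: 3400 × 0.524 = 1782
Band 2: 6000 × 0.965 = 5790
Band 3: 3400 × 0.968 = 3291
Band 4: 2800 × 0.944 = 2643
Band 5: 6100 × 0.963 + 3750 × 0.349 = 5874 + 1309 = 7183
Giving 1782 / 5790 / 3291 / 2643 / 7183.
Period 2.
Births: 5790 × 0.524 = 3034
Band 2: 1782 × 0.965 = 1720
Band 3: 5790 × 0.968 = 5605
Band 4: 3291 × 0.944 = 3107
Band 5: 2643 × 0.963 + 7183 × 0.349 = 2545 + 2507 = 5052
Giving 3034 / 1720 / 5605 / 3107 / 5052.

3034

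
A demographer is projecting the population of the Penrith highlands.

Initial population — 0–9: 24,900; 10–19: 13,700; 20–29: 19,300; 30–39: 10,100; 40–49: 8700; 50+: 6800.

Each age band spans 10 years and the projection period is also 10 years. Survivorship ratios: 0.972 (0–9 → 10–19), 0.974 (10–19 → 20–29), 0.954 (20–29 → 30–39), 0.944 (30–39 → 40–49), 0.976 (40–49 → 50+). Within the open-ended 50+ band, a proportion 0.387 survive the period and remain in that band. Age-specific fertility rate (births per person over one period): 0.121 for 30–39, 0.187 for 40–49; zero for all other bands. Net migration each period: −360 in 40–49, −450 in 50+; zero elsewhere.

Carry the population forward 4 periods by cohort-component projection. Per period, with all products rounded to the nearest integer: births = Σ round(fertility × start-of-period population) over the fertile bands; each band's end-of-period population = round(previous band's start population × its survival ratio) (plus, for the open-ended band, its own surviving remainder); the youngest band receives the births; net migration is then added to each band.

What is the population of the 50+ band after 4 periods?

19074

Period 1.
Births: 10100 * 0.121 = 1222 ; 8700 * 0.187 = 1627 → 2849
10–19: 24900 * 0.972 = 24203
20–29: 13700 * 0.974 = 13344
30–39: 19300 * 0.954 = 18412
40–49: 10100 * 0.944 = 9534
50+: 8700 * 0.976 + 6800 * 0.387 = 8491 + 2632 = 11123
Net migration: 40–49 − 360 → 9174; 50+ − 450 → 10673
Population now: 0–9=2849, 10–19=24203, 20–29=13344, 30–39=18412, 40–49=9174, 50+=10673
Period 2.
Births: 18412 * 0.121 = 2228 ; 9174 * 0.187 = 1716 → 3944
10–19: 2849 * 0.972 = 2769
20–29: 24203 * 0.974 = 23574
30–39: 13344 * 0.954 = 12730
40–49: 18412 * 0.944 = 17381
50+: 9174 * 0.976 + 10673 * 0.387 = 8954 + 4130 = 13084
Net migration: 40–49 − 360 → 17021; 50+ − 450 → 12634
Population now: 0–9=3944, 10–19=2769, 20–29=23574, 30–39=12730, 40–49=17021, 50+=12634
Period 3.
Births: 12730 * 0.121 = 1540 ; 17021 * 0.187 = 3183 → 4723
10–19: 3944 * 0.972 = 3834
20–29: 2769 * 0.974 = 2697
30–39: 23574 * 0.954 = 22490
40–49: 12730 * 0.944 = 12017
50+: 17021 * 0.976 + 12634 * 0.387 = 16612 + 4889 = 21501
Net migration: 40–49 − 360 → 11657; 50+ − 450 → 21051
Population now: 0–9=4723, 10–19=3834, 20–29=2697, 30–39=22490, 40–49=11657, 50+=21051
Period 4.
Births: 22490 * 0.121 = 2721 ; 11657 * 0.187 = 2180 → 4901
10–19: 4723 * 0.972 = 4591
20–29: 3834 * 0.974 = 3734
30–39: 2697 * 0.954 = 2573
40–49: 22490 * 0.944 = 21231
50+: 11657 * 0.976 + 21051 * 0.387 = 11377 + 8147 = 19524
Net migration: 40–49 − 360 → 20871; 50+ − 450 → 19074
Population now: 0–9=4901, 10–19=4591, 20–29=3734, 30–39=2573, 40–49=20871, 50+=19074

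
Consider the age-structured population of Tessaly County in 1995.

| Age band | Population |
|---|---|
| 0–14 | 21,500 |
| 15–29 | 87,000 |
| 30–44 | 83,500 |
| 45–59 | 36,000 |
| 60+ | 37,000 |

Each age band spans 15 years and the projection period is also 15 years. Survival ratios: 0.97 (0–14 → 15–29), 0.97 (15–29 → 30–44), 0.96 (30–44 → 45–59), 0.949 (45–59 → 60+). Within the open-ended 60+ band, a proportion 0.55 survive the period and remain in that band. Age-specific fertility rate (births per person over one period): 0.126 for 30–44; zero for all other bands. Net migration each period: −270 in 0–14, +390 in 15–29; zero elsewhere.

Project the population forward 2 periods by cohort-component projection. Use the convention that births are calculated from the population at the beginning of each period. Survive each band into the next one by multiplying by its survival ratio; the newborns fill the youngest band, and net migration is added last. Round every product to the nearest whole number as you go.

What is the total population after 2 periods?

Let group 1 be 0–14 through group 5 = 60+.
[period 1]
Births: 83500 × 0.126 = 10521
Group 2: 21500 × 0.97 = 20855
Group 3: 87000 × 0.97 = 84390
Group 4: 83500 × 0.96 = 80160
Group 5: 36000 × 0.949 + 37000 × 0.55 = 34164 + 20350 = 54514
Net migration: Group 1 − 270 → 10251; Group 2 + 390 → 21245
→ [10251, 21245, 84390, 80160, 54514]
[period 2]
Births: 84390 × 0.126 = 10633
Group 2: 10251 × 0.97 = 9943
Group 3: 21245 × 0.97 = 20608
Group 4: 84390 × 0.96 = 81014
Group 5: 80160 × 0.949 + 54514 × 0.55 = 76072 + 29983 = 106055
Net migration: Group 1 − 270 → 10363; Group 2 + 390 → 10333
→ [10363, 10333, 20608, 81014, 106055]
Total after period 2: 10363 + 10333 + 20608 + 81014 + 106055 = 228373

228373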